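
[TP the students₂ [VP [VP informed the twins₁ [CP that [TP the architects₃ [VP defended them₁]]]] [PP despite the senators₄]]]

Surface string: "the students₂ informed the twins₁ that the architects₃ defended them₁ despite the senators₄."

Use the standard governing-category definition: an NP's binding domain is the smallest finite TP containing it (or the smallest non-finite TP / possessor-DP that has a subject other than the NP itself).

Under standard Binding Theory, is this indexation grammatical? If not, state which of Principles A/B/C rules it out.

grammatical

The two coindexed NPs are *the twins₁* and *them₁*.
*them₁* is a pronoun; its binding domain is the embedded TP, whose subject is the architects₃. Within that domain it is c-commanded only by *the architects₃*, which carries a different index — the pronoun is free locally, so Principle B holds.
*the twins₁* is an R-expression; *them₁* does not c-command it, and no other NP shares its index, so Principle C is satisfied.
All principles are respected.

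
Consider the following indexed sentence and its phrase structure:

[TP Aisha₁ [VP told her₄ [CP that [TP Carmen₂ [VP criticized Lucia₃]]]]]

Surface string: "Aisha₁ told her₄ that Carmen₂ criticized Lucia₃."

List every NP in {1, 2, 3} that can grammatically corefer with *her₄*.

*her* is a pronoun, so Principle B applies: it must be free in its binding domain.
Binding domain of *her₄*: the matrix TP, whose subject is Aisha₁.
*Aisha₁* c-commands the pronoun within its binding domain → coindexation would violate Principle B.
*Carmen₂*: the pronoun c-commands this R-expression → coindexation would violate Principle C on *Carmen₂*.
*Lucia₃*: the pronoun c-commands this R-expression → coindexation would violate Principle C on *Lucia₃*.

none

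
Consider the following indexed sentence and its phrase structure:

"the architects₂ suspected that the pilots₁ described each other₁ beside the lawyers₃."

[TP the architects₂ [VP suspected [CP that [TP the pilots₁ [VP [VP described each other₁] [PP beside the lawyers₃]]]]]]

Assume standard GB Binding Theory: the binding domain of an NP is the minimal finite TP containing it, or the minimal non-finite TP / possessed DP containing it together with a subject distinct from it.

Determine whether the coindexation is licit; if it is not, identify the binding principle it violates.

The two coindexed NPs are *the pilots₁* and *each other₁*.
*each other₁* is an anaphor; its binding domain is the embedded TP, whose subject is the pilots₁. *the pilots₁* c-commands it within that domain and shares its index, so Principle A is satisfied.
*the pilots₁* is an R-expression; *each other₁* does not c-command it, and no other NP shares its index, so Principle C is satisfied.
All principles are respected.

grammatical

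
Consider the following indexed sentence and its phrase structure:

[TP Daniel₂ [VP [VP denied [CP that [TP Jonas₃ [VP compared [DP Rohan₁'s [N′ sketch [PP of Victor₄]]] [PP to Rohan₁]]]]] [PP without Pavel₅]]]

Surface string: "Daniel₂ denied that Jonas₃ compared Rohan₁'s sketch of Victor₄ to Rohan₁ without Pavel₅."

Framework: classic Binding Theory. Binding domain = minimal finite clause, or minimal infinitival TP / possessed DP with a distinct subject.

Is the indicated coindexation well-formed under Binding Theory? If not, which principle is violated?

grammatical

The two coindexed NPs are *Rohan₁* and *Rohan₁*.
*Rohan₁* is an R-expression; no coindexed NP c-commands it, so Principle C holds.
*Rohan₁* is an R-expression; *Rohan₁* does not c-command it, and no other NP shares its index, so Principle C is satisfied.
All principles are respected.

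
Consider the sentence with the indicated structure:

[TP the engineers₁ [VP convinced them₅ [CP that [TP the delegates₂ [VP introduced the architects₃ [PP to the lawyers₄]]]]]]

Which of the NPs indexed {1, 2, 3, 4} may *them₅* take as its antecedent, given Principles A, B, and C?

*them* is a pronoun, so Principle B applies: it must be free in its binding domain.
Binding domain of *them₅*: the matrix TP, whose subject is the engineers₁.
*the engineers₁* c-commands the pronoun within its binding domain → coindexation would violate Principle B.
*the delegates₂*: the pronoun c-commands this R-expression → coindexation would violate Principle C on *the delegates₂*.
*the architects₃*: the pronoun c-commands this R-expression → coindexation would violate Principle C on *the architects₃*.
*the lawyers₄*: the pronoun c-commands this R-expression → coindexation would violate Principle C on *the lawyers₄*.

none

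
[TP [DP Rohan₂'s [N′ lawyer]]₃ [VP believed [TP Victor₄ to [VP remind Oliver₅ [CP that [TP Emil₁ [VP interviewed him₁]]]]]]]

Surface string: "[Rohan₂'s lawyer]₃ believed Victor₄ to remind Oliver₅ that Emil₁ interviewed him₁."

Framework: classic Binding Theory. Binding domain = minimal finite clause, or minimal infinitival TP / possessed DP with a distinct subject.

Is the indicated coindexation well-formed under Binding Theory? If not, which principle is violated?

The two coindexed NPs are *Emil₁* and *him₁*.
*him₁* is a pronoun. Its binding domain is the embedded TP, whose subject is Emil₁.
*Emil₁* c-commands it within that domain and carries the same index.
The pronoun is locally bound → Principle B violation.

Principle B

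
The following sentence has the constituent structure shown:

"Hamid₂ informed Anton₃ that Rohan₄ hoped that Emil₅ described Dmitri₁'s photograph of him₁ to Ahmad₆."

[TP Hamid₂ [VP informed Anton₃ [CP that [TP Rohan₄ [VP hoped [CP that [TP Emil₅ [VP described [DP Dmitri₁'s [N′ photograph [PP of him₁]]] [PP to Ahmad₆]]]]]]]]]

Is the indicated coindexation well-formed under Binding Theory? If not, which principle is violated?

The two coindexed NPs are *Dmitri₁* and *him₁*.
*him₁* is a pronoun. Its binding domain is the possessed DP, whose subject is Dmitri₁.
*Dmitri₁* c-commands it within that domain and carries the same index.
The pronoun is locally bound → Principle B violation.

Principle B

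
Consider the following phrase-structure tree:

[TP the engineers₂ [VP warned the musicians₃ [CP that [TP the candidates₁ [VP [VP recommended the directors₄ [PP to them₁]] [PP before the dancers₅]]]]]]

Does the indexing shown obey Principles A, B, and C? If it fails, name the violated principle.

Principle B

The two coindexed NPs are *the candidates₁* and *them₁*.
*them₁* is a pronoun. Its binding domain is the embedded TP, whose subject is the candidates₁.
*the candidates₁* c-commands it within that domain and carries the same index.
The pronoun is locally bound → Principle B violation.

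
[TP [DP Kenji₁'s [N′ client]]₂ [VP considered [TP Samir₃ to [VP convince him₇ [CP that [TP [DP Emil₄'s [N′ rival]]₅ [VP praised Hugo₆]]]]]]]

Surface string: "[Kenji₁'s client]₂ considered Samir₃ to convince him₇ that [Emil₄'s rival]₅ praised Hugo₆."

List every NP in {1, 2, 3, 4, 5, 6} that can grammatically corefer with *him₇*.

{1, 2}

*him* is a pronoun, so Principle B applies: it must be free in its binding domain.
Binding domain of *him₇*: the embedded TP, whose subject is Samir₃.
*Kenji₁* and the pronoun do not c-command one another → neither Principle B nor Principle C is at stake; coindexation permitted.
*[Kenji₁'s client]₂* c-commands the pronoun but from outside its binding domain, and is not c-commanded by it → coindexation permitted.
*Samir₃* c-commands the pronoun within its binding domain → coindexation would violate Principle B.
*Emil₄*: the pronoun c-commands this R-expression → coindexation would violate Principle C on *Emil₄*.
*[Emil₄'s rival]₅*: the pronoun c-commands this R-expression → coindexation would violate Principle C on *[Emil₄'s rival]₅*.
*Hugo₆*: the pronoun c-commands this R-expression → coindexation would violate Principle C on *Hugo₆*.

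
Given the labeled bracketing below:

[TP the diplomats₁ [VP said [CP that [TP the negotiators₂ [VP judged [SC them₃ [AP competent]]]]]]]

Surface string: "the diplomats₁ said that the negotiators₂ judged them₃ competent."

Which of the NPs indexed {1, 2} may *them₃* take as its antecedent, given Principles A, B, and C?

{1}

*them* is a pronoun, so Principle B applies: it must be free in its binding domain.
Binding domain of *them₃*: the embedded TP, whose subject is the negotiators₂.
*the diplomats₁* c-commands the pronoun but from outside its binding domain, and is not c-commanded by it → coindexation permitted.
*the negotiators₂* c-commands the pronoun within its binding domain → coindexation would violate Principle B.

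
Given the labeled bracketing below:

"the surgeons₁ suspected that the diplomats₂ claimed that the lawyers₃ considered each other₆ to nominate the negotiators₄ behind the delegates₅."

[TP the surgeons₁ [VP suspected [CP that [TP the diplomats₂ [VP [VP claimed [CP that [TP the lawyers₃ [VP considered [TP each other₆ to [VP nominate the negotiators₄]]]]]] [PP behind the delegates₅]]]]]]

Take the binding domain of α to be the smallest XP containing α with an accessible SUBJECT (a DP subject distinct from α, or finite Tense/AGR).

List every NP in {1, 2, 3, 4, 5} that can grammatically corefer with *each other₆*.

*each other* is an anaphor, so Principle A applies: it must be bound in its binding domain.
Binding domain of *each other₆*: the embedded TP, whose subject is the lawyers₃.
*the surgeons₁* c-commands the anaphor but is outside its binding domain → cannot satisfy Principle A.
*the diplomats₂* c-commands the anaphor but is outside its binding domain → cannot satisfy Principle A.
*the lawyers₃* c-commands the anaphor within its binding domain → licit binder.
*the negotiators₄* does not c-command the anaphor → cannot bind it.
*the delegates₅* does not c-command the anaphor → cannot bind it.

{3}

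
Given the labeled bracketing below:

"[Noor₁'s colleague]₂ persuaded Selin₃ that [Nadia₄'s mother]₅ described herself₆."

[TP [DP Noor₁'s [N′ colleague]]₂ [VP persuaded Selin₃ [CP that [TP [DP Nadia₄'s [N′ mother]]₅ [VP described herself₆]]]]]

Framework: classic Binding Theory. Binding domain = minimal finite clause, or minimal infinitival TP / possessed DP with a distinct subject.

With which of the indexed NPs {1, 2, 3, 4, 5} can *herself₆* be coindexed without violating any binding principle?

*herself* is an anaphor, so Principle A applies: it must be bound in its binding domain.
Binding domain of *herself₆*: the embedded TP, whose subject is [Nadia₄'s mother]₅.
*Noor₁* does not c-command the anaphor → cannot bind it.
*[Noor₁'s colleague]₂* c-commands the anaphor but is outside its binding domain → cannot satisfy Principle A.
*Selin₃* c-commands the anaphor but is outside its binding domain → cannot satisfy Principle A.
*Nadia₄* does not c-command the anaphor → cannot bind it.
*[Nadia₄'s mother]₅* c-commands the anaphor within its binding domain → licit binder.

{5}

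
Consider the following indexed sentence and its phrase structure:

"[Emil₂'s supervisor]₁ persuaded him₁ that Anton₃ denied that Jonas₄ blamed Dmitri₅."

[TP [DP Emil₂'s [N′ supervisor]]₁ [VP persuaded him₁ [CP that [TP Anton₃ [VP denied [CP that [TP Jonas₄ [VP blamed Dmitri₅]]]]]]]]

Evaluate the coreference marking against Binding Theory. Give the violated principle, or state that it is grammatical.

Principle B

The two coindexed NPs are *[Emil₂'s supervisor]₁* and *him₁*.
*him₁* is a pronoun. Its binding domain is the matrix TP, whose subject is [Emil₂'s supervisor]₁.
*[Emil₂'s supervisor]₁* c-commands it within that domain and carries the same index.
The pronoun is locally bound → Principle B violation.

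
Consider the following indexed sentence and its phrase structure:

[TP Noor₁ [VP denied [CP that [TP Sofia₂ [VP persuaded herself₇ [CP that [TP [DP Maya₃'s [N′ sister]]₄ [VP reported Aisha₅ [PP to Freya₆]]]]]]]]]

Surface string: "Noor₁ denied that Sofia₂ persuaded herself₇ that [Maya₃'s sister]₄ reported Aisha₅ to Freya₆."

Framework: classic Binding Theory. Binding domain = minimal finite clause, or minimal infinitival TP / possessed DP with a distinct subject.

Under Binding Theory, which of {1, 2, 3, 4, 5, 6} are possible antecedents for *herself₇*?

{2}

*herself* is an anaphor, so Principle A applies: it must be bound in its binding domain.
Binding domain of *herself₇*: the embedded TP, whose subject is Sofia₂.
*Noor₁* c-commands the anaphor but is outside its binding domain → cannot satisfy Principle A.
*Sofia₂* c-commands the anaphor within its binding domain → licit binder.
*Maya₃* does not c-command the anaphor → cannot bind it.
*[Maya₃'s sister]₄* does not c-command the anaphor → cannot bind it.
*Aisha₅* does not c-command the anaphor → cannot bind it.
*Freya₆* does not c-command the anaphor → cannot bind it.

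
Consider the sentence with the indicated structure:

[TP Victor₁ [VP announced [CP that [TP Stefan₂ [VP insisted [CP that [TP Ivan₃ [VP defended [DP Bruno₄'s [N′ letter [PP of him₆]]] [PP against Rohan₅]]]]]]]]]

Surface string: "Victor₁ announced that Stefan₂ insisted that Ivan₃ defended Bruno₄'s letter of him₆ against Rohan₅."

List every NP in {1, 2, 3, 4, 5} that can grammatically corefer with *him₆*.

*him* is a pronoun, so Principle B applies: it must be free in its binding domain.
Binding domain of *him₆*: the possessed DP, whose subject is Bruno₄.
*Victor₁* c-commands the pronoun but from outside its binding domain, and is not c-commanded by it → coindexation permitted.
*Stefan₂* c-commands the pronoun but from outside its binding domain, and is not c-commanded by it → coindexation permitted.
*Ivan₃* c-commands the pronoun but from outside its binding domain, and is not c-commanded by it → coindexation permitted.
*Bruno₄* c-commands the pronoun within its binding domain → coindexation would violate Principle B.
*Rohan₅* and the pronoun do not c-command one another → neither Principle B nor Principle C is at stake; coindexation permitted.

{1, 2, 3, 5}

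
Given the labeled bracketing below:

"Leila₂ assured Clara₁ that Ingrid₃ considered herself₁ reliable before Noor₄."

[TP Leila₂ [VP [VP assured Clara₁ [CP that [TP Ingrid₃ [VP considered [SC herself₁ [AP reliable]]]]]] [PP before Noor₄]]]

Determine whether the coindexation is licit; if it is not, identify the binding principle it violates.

The two coindexed NPs are *Clara₁* and *herself₁*.
*herself₁* is an anaphor. Principle A requires it to be bound within its binding domain — the embedded TP, whose subject is Ingrid₃.
Within that domain it is c-commanded by *Ingrid₃*, which does not share its index.
*Clara₁* does c-command the anaphor, but from outside its binding domain.
The anaphor is unbound in its domain → Principle A violation.

Principle A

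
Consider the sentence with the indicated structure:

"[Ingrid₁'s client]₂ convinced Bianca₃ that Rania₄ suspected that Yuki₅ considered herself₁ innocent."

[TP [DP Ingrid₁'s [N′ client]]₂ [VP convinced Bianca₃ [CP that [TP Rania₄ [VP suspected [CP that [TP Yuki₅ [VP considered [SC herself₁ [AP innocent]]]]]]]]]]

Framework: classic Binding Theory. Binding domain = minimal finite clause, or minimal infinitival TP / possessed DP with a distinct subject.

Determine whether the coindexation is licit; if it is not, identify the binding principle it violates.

Principle A

The two coindexed NPs are *Ingrid₁* and *herself₁*.
*herself₁* is an anaphor. Principle A requires it to be bound within its binding domain — the embedded TP, whose subject is Yuki₅.
Within that domain it is c-commanded by *Yuki₅*, which does not share its index.
*Ingrid₁* does not c-command the anaphor at all.
The anaphor is unbound in its domain → Principle A violation.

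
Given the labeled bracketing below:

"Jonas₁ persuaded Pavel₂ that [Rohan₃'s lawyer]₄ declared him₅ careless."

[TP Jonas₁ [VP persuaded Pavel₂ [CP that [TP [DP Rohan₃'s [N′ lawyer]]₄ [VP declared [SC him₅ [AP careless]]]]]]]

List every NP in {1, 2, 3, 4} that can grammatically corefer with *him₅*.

{1, 2, 3}

*him* is a pronoun, so Principle B applies: it must be free in its binding domain.
Binding domain of *him₅*: the embedded TP, whose subject is [Rohan₃'s lawyer]₄.
*Jonas₁* c-commands the pronoun but from outside its binding domain, and is not c-commanded by it → coindexation permitted.
*Pavel₂* c-commands the pronoun but from outside its binding domain, and is not c-commanded by it → coindexation permitted.
*Rohan₃* and the pronoun do not c-command one another → neither Principle B nor Principle C is at stake; coindexation permitted.
*[Rohan₃'s lawyer]₄* c-commands the pronoun within its binding domain → coindexation would violate Principle B.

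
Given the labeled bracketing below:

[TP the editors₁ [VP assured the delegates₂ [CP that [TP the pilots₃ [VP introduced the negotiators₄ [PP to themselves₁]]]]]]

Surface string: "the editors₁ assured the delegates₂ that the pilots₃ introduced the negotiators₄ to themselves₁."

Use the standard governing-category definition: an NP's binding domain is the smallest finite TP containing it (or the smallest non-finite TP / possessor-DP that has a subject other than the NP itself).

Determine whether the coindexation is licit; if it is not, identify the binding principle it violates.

The two coindexed NPs are *the editors₁* and *themselves₁*.
*themselves₁* is an anaphor. Principle A requires it to be bound within its binding domain — the embedded TP, whose subject is the pilots₃.
Within that domain it is c-commanded by *the pilots₃*, *the negotiators₄*, none of which share its index.
*the editors₁* does c-command the anaphor, but from outside its binding domain.
The anaphor is unbound in its domain → Principle A violation.

Principle A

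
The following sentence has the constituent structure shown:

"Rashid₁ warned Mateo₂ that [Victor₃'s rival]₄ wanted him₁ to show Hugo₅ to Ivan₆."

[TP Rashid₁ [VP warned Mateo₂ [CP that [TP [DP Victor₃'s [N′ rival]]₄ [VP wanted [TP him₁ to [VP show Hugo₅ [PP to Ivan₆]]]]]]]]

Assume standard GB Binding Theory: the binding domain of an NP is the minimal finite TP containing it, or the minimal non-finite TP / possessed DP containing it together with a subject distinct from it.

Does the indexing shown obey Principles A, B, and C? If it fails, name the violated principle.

The two coindexed NPs are *Rashid₁* and *him₁*.
*him₁* is a pronoun; its binding domain is the embedded TP, whose subject is [Victor₃'s rival]₄. Within that domain it is c-commanded only by *[Victor₃'s rival]₄*, which carries a different index — the pronoun is free locally, so Principle B holds.
*Rashid₁* is an R-expression; *him₁* does not c-command it, and no other NP shares its index, so Principle C is satisfied.
All principles are respected.

grammatical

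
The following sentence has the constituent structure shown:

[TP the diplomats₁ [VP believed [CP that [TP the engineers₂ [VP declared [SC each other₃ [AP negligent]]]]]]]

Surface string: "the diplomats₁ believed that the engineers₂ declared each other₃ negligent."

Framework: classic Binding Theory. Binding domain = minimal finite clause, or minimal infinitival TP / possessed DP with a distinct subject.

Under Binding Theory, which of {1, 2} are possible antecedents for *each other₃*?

*each other* is an anaphor, so Principle A applies: it must be bound in its binding domain.
Binding domain of *each other₃*: the embedded TP, whose subject is the engineers₂.
*the diplomats₁* c-commands the anaphor but is outside its binding domain → cannot satisfy Principle A.
*the engineers₂* c-commands the anaphor within its binding domain → licit binder.

{2}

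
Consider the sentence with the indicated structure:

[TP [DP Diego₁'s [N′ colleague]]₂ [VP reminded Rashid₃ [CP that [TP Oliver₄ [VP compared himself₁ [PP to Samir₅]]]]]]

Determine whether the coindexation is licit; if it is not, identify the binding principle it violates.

The two coindexed NPs are *Diego₁* and *himself₁*.
*himself₁* is an anaphor. Principle A requires it to be bound within its binding domain — the embedded TP, whose subject is Oliver₄.
Within that domain it is c-commanded by *Oliver₄*, which does not share its index.
*Diego₁* does not c-command the anaphor at all.
The anaphor is unbound in its domain → Principle A violation.

Principle A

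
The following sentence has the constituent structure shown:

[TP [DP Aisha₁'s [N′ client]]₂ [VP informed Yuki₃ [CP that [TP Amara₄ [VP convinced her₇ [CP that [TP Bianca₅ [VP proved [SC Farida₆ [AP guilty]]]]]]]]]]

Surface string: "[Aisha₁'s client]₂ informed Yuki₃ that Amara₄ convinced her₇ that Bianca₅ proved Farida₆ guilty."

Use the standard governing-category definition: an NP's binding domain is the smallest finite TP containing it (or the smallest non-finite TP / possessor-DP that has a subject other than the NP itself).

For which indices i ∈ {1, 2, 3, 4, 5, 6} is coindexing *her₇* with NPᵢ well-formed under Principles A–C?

{1, 2, 3}

*her* is a pronoun, so Principle B applies: it must be free in its binding domain.
Binding domain of *her₇*: the embedded TP, whose subject is Amara₄.
*Aisha₁* and the pronoun do not c-command one another → neither Principle B nor Principle C is at stake; coindexation permitted.
*[Aisha₁'s client]₂* c-commands the pronoun but from outside its binding domain, and is not c-commanded by it → coindexation permitted.
*Yuki₃* c-commands the pronoun but from outside its binding domain, and is not c-commanded by it → coindexation permitted.
*Amara₄* c-commands the pronoun within its binding domain → coindexation would violate Principle B.
*Bianca₅*: the pronoun c-commands this R-expression → coindexation would violate Principle C on *Bianca₅*.
*Farida₆*: the pronoun c-commands this R-expression → coindexation would violate Principle C on *Farida₆*.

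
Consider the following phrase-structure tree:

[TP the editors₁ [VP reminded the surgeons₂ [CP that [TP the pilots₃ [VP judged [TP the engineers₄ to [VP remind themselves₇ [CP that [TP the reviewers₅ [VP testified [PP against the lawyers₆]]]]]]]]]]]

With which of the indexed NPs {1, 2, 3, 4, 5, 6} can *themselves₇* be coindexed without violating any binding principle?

*themselves* is an anaphor, so Principle A applies: it must be bound in its binding domain.
Binding domain of *themselves₇*: the embedded TP, whose subject is the engineers₄.
*the editors₁* c-commands the anaphor but is outside its binding domain → cannot satisfy Principle A.
*the surgeons₂* c-commands the anaphor but is outside its binding domain → cannot satisfy Principle A.
*the pilots₃* c-commands the anaphor but is outside its binding domain → cannot satisfy Principle A.
*the engineers₄* c-commands the anaphor within its binding domain → licit binder.
*the reviewers₅* does not c-command the anaphor → cannot bind it.
*the lawyers₆* does not c-command the anaphor → cannot bind it.

{4}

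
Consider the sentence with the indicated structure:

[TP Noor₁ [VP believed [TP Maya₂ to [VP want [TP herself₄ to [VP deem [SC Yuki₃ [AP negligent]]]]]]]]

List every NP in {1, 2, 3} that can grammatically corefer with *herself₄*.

{2}

*herself* is an anaphor, so Principle A applies: it must be bound in its binding domain.
Binding domain of *herself₄*: the embedded TP, whose subject is Maya₂.
*Noor₁* c-commands the anaphor but is outside its binding domain → cannot satisfy Principle A.
*Maya₂* c-commands the anaphor within its binding domain → licit binder.
*Yuki₃* does not c-command the anaphor → cannot bind it.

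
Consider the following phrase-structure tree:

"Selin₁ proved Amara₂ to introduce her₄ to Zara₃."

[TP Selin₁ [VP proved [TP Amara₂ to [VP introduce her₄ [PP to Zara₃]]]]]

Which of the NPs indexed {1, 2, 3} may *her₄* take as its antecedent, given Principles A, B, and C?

{1}

*her* is a pronoun, so Principle B applies: it must be free in its binding domain.
Binding domain of *her₄*: the embedded TP, whose subject is Amara₂.
*Selin₁* c-commands the pronoun but from outside its binding domain, and is not c-commanded by it → coindexation permitted.
*Amara₂* c-commands the pronoun within its binding domain → coindexation would violate Principle B.
*Zara₃*: the pronoun c-commands this R-expression → coindexation would violate Principle C on *Zara₃*.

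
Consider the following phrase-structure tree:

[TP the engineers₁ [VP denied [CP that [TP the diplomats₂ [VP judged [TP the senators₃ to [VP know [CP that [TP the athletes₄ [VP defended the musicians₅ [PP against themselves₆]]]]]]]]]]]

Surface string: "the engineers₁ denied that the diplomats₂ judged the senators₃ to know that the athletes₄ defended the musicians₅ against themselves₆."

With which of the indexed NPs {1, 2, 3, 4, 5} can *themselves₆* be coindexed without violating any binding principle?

{4, 5}

*themselves* is an anaphor, so Principle A applies: it must be bound in its binding domain.
Binding domain of *themselves₆*: the embedded TP, whose subject is the athletes₄.
*the engineers₁* c-commands the anaphor but is outside its binding domain → cannot satisfy Principle A.
*the diplomats₂* c-commands the anaphor but is outside its binding domain → cannot satisfy Principle A.
*the senators₃* c-commands the anaphor but is outside its binding domain → cannot satisfy Principle A.
*the athletes₄* c-commands the anaphor within its binding domain → licit binder.
*the musicians₅* c-commands the anaphor within its binding domain → licit binder.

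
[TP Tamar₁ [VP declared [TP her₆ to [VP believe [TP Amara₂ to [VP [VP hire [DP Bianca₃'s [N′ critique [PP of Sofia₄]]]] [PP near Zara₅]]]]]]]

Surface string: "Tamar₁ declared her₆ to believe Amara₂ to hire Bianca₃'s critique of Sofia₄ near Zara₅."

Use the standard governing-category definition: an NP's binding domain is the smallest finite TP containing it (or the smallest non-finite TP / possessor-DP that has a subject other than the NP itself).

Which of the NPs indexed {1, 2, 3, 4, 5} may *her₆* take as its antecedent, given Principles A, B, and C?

none

*her* is a pronoun, so Principle B applies: it must be free in its binding domain.
Binding domain of *her₆*: the matrix TP, whose subject is Tamar₁.
*Tamar₁* c-commands the pronoun within its binding domain → coindexation would violate Principle B.
*Amara₂*: the pronoun c-commands this R-expression → coindexation would violate Principle C on *Amara₂*.
*Bianca₃*: the pronoun c-commands this R-expression → coindexation would violate Principle C on *Bianca₃*.
*Sofia₄*: the pronoun c-commands this R-expression → coindexation would violate Principle C on *Sofia₄*.
*Zara₅*: the pronoun c-commands this R-expression → coindexation would violate Principle C on *Zara₅*.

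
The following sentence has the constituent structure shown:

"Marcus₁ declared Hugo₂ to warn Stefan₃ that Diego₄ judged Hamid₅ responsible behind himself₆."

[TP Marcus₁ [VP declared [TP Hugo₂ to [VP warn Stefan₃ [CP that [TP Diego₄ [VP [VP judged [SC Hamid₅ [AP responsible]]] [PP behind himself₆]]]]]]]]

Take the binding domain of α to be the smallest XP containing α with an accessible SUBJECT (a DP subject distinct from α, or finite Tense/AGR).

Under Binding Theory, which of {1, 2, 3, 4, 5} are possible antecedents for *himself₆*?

*himself* is an anaphor, so Principle A applies: it must be bound in its binding domain.
Binding domain of *himself₆*: the embedded TP, whose subject is Diego₄.
*Marcus₁* c-commands the anaphor but is outside its binding domain → cannot satisfy Principle A.
*Hugo₂* c-commands the anaphor but is outside its binding domain → cannot satisfy Principle A.
*Stefan₃* c-commands the anaphor but is outside its binding domain → cannot satisfy Principle A.
*Diego₄* c-commands the anaphor within its binding domain → licit binder.
*Hamid₅* does not c-command the anaphor → cannot bind it.

{4}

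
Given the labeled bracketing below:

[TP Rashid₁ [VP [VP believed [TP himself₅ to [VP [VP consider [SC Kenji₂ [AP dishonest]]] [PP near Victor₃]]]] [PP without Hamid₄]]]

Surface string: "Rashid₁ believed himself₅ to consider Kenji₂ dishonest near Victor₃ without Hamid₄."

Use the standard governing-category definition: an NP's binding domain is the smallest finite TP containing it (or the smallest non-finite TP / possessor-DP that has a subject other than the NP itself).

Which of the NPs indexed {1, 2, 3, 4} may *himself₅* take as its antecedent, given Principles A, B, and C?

*himself* is an anaphor, so Principle A applies: it must be bound in its binding domain.
Binding domain of *himself₅*: the matrix TP, whose subject is Rashid₁.
*Rashid₁* c-commands the anaphor within its binding domain → licit binder.
*Kenji₂* does not c-command the anaphor → cannot bind it.
*Victor₃* does not c-command the anaphor → cannot bind it.
*Hamid₄* does not c-command the anaphor → cannot bind it.

{1}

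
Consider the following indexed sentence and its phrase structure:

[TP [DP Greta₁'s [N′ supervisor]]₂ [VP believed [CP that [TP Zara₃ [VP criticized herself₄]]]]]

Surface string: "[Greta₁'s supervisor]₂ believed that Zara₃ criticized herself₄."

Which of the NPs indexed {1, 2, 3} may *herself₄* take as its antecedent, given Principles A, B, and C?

*herself* is an anaphor, so Principle A applies: it must be bound in its binding domain.
Binding domain of *herself₄*: the embedded TP, whose subject is Zara₃.
*Greta₁* does not c-command the anaphor → cannot bind it.
*[Greta₁'s supervisor]₂* c-commands the anaphor but is outside its binding domain → cannot satisfy Principle A.
*Zara₃* c-commands the anaphor within its binding domain → licit binder.

{3}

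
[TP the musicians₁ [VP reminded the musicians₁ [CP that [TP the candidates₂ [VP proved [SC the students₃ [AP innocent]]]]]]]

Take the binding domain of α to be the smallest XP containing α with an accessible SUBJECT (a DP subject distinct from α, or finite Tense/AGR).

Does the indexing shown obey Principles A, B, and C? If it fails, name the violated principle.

The two coindexed NPs are *the musicians₁* (the lower occurrence) and *the musicians₁* (the higher occurrence).
*the musicians₁* (the lower occurrence) is an R-expression. Principle C requires it to be free everywhere.
*the musicians₁* (the higher occurrence) c-commands it and carries the same index.
The R-expression is bound → Principle C violation.

Principle C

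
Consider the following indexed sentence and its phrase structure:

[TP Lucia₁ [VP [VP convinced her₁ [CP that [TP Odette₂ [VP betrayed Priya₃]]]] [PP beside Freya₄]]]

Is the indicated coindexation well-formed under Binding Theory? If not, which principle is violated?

The two coindexed NPs are *Lucia₁* and *her₁*.
*her₁* is a pronoun. Its binding domain is the matrix TP, whose subject is Lucia₁.
*Lucia₁* c-commands it within that domain and carries the same index.
The pronoun is locally bound → Principle B violation.

Principle B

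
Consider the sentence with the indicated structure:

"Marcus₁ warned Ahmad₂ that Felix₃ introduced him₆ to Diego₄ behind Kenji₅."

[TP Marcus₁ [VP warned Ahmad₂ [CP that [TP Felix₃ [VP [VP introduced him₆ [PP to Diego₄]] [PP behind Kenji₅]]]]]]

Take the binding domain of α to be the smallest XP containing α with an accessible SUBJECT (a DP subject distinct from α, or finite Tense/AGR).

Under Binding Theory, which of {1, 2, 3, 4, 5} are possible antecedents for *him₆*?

{1, 2, 5}

*him* is a pronoun, so Principle B applies: it must be free in its binding domain.
Binding domain of *him₆*: the embedded TP, whose subject is Felix₃.
*Marcus₁* c-commands the pronoun but from outside its binding domain, and is not c-commanded by it → coindexation permitted.
*Ahmad₂* c-commands the pronoun but from outside its binding domain, and is not c-commanded by it → coindexation permitted.
*Felix₃* c-commands the pronoun within its binding domain → coindexation would violate Principle B.
*Diego₄*: the pronoun c-commands this R-expression → coindexation would violate Principle C on *Diego₄*.
*Kenji₅* and the pronoun do not c-command one another → neither Principle B nor Principle C is at stake; coindexation permitted.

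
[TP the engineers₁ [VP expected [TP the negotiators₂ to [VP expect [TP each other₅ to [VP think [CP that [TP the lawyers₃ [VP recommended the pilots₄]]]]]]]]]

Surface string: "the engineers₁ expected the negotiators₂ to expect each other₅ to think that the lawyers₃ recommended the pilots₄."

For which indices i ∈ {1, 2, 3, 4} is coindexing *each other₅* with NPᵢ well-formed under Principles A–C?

*each other* is an anaphor, so Principle A applies: it must be bound in its binding domain.
Binding domain of *each other₅*: the embedded TP, whose subject is the negotiators₂.
*the engineers₁* c-commands the anaphor but is outside its binding domain → cannot satisfy Principle A.
*the negotiators₂* c-commands the anaphor within its binding domain → licit binder.
*the lawyers₃* does not c-command the anaphor → cannot bind it.
*the pilots₄* does not c-command the anaphor → cannot bind it.

{2}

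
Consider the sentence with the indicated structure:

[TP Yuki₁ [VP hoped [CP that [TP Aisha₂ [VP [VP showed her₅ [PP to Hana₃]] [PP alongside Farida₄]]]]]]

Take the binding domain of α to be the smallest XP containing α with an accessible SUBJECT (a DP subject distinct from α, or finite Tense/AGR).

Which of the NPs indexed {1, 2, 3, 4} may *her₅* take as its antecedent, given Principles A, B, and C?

*her* is a pronoun, so Principle B applies: it must be free in its binding domain.
Binding domain of *her₅*: the embedded TP, whose subject is Aisha₂.
*Yuki₁* c-commands the pronoun but from outside its binding domain, and is not c-commanded by it → coindexation permitted.
*Aisha₂* c-commands the pronoun within its binding domain → coindexation would violate Principle B.
*Hana₃*: the pronoun c-commands this R-expression → coindexation would violate Principle C on *Hana₃*.
*Farida₄* and the pronoun do not c-command one another → neither Principle B nor Principle C is at stake; coindexation permitted.

{1, 4}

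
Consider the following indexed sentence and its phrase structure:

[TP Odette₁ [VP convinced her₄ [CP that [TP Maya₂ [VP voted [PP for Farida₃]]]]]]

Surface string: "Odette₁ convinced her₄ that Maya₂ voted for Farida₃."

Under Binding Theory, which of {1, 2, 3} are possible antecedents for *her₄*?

*her* is a pronoun, so Principle B applies: it must be free in its binding domain.
Binding domain of *her₄*: the matrix TP, whose subject is Odette₁.
*Odette₁* c-commands the pronoun within its binding domain → coindexation would violate Principle B.
*Maya₂*: the pronoun c-commands this R-expression → coindexation would violate Principle C on *Maya₂*.
*Farida₃*: the pronoun c-commands this R-expression → coindexation would violate Principle C on *Farida₃*.

none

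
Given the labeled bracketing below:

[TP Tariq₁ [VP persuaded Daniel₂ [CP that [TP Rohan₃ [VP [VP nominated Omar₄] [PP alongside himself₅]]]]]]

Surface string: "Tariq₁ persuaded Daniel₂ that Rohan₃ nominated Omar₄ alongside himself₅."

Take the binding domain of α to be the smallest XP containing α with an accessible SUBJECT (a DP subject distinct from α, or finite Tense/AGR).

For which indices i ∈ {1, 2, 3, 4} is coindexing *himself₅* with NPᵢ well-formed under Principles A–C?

*himself* is an anaphor, so Principle A applies: it must be bound in its binding domain.
Binding domain of *himself₅*: the embedded TP, whose subject is Rohan₃.
*Tariq₁* c-commands the anaphor but is outside its binding domain → cannot satisfy Principle A.
*Daniel₂* c-commands the anaphor but is outside its binding domain → cannot satisfy Principle A.
*Rohan₃* c-commands the anaphor within its binding domain → licit binder.
*Omar₄* does not c-command the anaphor → cannot bind it.

{3}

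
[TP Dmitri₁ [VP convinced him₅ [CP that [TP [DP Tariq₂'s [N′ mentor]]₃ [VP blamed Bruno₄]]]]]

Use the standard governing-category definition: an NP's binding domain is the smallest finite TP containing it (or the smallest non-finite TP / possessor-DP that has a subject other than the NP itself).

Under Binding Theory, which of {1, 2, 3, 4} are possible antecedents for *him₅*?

none

*him* is a pronoun, so Principle B applies: it must be free in its binding domain.
Binding domain of *him₅*: the matrix TP, whose subject is Dmitri₁.
*Dmitri₁* c-commands the pronoun within its binding domain → coindexation would violate Principle B.
*Tariq₂*: the pronoun c-commands this R-expression → coindexation would violate Principle C on *Tariq₂*.
*[Tariq₂'s mentor]₃*: the pronoun c-commands this R-expression → coindexation would violate Principle C on *[Tariq₂'s mentor]₃*.
*Bruno₄*: the pronoun c-commands this R-expression → coindexation would violate Principle C on *Bruno₄*.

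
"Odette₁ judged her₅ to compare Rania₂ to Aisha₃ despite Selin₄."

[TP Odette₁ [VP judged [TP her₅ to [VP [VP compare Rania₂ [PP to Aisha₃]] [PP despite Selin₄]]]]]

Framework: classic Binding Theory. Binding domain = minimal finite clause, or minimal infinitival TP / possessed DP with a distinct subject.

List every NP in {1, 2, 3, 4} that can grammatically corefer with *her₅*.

none

*her* is a pronoun, so Principle B applies: it must be free in its binding domain.
Binding domain of *her₅*: the matrix TP, whose subject is Odette₁.
*Odette₁* c-commands the pronoun within its binding domain → coindexation would violate Principle B.
*Rania₂*: the pronoun c-commands this R-expression → coindexation would violate Principle C on *Rania₂*.
*Aisha₃*: the pronoun c-commands this R-expression → coindexation would violate Principle C on *Aisha₃*.
*Selin₄*: the pronoun c-commands this R-expression → coindexation would violate Principle C on *Selin₄*.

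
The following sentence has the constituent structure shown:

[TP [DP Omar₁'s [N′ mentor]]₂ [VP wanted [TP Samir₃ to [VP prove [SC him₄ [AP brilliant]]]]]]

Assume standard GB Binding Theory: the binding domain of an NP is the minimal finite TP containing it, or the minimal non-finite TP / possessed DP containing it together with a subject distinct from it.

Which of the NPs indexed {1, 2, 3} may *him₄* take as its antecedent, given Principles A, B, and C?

{1, 2}

*him* is a pronoun, so Principle B applies: it must be free in its binding domain.
Binding domain of *him₄*: the embedded TP, whose subject is Samir₃.
*Omar₁* and the pronoun do not c-command one another → neither Principle B nor Principle C is at stake; coindexation permitted.
*[Omar₁'s mentor]₂* c-commands the pronoun but from outside its binding domain, and is not c-commanded by it → coindexation permitted.
*Samir₃* c-commands the pronoun within its binding domain → coindexation would violate Principle B.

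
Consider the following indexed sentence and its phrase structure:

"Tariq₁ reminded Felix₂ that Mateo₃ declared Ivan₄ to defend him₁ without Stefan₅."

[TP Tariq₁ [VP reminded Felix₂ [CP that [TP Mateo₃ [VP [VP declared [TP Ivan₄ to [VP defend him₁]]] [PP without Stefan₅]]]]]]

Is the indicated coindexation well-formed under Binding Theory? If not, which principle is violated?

grammatical

The two coindexed NPs are *Tariq₁* and *him₁*.
*him₁* is a pronoun; its binding domain is the embedded TP, whose subject is Ivan₄. Within that domain it is c-commanded only by *Ivan₄*, which carries a different index — the pronoun is free locally, so Principle B holds.
*Tariq₁* is an R-expression; *him₁* does not c-command it, and no other NP shares its index, so Principle C is satisfied.
All principles are respected.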